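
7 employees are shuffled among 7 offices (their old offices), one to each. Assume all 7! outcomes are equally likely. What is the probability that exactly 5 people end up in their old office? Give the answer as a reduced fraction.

1/240

Favorable outcomes: C(7,5)·!2 = 21·1 = 21.
Total outcomes: 7! = 5040.
Probability = 21/5040 = 1/240.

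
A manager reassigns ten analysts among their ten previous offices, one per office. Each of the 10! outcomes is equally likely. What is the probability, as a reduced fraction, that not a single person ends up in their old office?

Favorable outcomes: !10 = 1334961.
Total outcomes: 10! = 3628800.
Probability = 1334961/3628800 = 16481/44800.

16481/44800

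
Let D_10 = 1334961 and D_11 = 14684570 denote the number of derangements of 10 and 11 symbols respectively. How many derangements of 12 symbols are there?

D_12 = (12-1)·(D_11 + D_10) = 11·(14684570 + 1334961) = 11·16019531 = 176214841.

176214841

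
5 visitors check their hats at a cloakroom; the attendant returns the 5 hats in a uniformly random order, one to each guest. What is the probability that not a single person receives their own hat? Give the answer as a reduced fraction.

11/30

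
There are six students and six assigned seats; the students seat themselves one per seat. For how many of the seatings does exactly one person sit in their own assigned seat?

264

Choose which one of the 6 is fixed: C(6,1) = 6.
The remaining 5 must be deranged: !5 = 44.
Total: 6 × 44 = 264.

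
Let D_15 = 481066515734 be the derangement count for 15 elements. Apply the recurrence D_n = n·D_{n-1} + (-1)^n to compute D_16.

D_16 = 16·481066515734 + 1 = 7697064251745.

7697064251745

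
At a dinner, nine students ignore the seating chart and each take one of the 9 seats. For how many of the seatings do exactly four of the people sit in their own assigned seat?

5544

Pick the 4 fixed positions: C(9,4) = 126 ways.
The other 5 form a derangement: !5 = 44.
Total: 126 × 44 = 5544.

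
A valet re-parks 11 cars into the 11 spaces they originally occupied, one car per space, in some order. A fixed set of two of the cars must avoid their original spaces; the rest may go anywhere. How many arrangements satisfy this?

Let A_j be the event that the j-th constrained one is fixed. By inclusion-exclusion over the 2 events:
Σ_{j=0}^{2} (-1)^j C(2,j)(11-j)!
= C(2,0)·11! - C(2,1)·10! + C(2,2)·9!
= 39916800 - 7257600 + 362880
= 33022080

33022080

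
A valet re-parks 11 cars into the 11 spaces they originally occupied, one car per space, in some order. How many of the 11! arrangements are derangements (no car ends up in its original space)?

The subfactorial !11 = [11!/e] (nearest integer).
11! = 39916800, and 39916800/e ≈ 14684570.08, so !11 = 14684570.

14684570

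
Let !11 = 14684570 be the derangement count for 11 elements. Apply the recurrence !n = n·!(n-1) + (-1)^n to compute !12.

!12 = 12·14684570 + 1 = 176214841.

176214841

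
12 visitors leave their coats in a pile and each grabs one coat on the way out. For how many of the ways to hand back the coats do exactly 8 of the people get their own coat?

4455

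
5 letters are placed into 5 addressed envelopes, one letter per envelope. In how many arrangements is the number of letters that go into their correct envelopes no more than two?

# with exactly i fixed is C(5,i)·!(5-i); sum over i=0..2:
  i=0: C(5,0)·!5 = 1·44 = 44
  i=1: C(5,1)·!4 = 5·9 = 45
  i=2: C(5,2)·!3 = 10·2 = 20
Total = 109.

109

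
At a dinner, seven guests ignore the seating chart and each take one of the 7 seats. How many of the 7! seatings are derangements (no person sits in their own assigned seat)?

1854

!7 = 7! · Σ_{k=0}^{7} (-1)^k/k!
= 7! - 7!/1! + 7!/2! - 7!/3! + 7!/4! - 7!/5! + 7!/6! - 7!/7!
= 5040 - 5040 + 2520 - 840 + 210 - 42 + 7 - 1
= 1854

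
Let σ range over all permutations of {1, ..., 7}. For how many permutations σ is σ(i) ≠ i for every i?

1854

The subfactorial !7 = [7!/e] (nearest integer).
7! = 5040, and 5040/e ≈ 1854.11, so !7 = 1854.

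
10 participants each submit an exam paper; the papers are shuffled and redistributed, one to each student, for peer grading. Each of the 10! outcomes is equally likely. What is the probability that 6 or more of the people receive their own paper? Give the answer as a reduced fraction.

Favorable outcomes: Σ_{i≥6} C(10,i)·!(10-i) = 210·9 + 120·2 + 45·1 + 10·0 + 1·1 = 2176.
Total outcomes: 10! = 3628800.
Probability = 2176/3628800 = 17/28350.

17/28350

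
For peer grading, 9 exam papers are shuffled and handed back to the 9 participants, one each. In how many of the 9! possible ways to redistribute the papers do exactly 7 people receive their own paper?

36

Choose which 7 of the 9 are fixed: C(9,7) = 36.
The remaining 2 must be deranged: !2 = 1.
Total: 36 × 1 = 36.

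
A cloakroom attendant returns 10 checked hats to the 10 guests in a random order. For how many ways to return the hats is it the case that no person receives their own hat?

The number of derangements of 10 is !10 = Σ_{k=0}^{10} (-1)^k·10!/k!
= 10! - 10!/1! + 10!/2! - 10!/3! + 10!/4! - 10!/5! + 10!/6! - 10!/7! + 10!/8! - 10!/9! + 10!/10!
= 3628800 - 3628800 + 1814400 - 604800 + 151200 - 30240 + 5040 - 720 + 90 - 10 + 1
= 1334961

1334961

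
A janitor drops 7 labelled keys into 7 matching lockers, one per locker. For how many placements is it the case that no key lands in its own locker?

!7 is the nearest integer to 7!/e.
7! = 5040, and 5040/e ≈ 1854.11, so !7 = 1854.

1854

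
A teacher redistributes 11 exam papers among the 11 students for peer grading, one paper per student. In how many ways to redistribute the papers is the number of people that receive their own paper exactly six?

20328

Choose which 6 of the 11 are fixed: C(11,6) = 462.
The remaining 5 must be deranged: !5 = 44.
Total: 462 × 44 = 20328.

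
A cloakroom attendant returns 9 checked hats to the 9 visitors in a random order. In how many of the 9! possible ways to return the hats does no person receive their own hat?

133496

!9 is the nearest integer to 9!/e.
9! = 362880, and 362880/e ≈ 133496.09, so !9 = 133496.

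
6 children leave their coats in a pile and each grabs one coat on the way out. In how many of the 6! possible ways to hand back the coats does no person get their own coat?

265

The subfactorial !6 = [6!/e] (nearest integer).
6! = 720, and 720/e ≈ 264.87, so !6 = 265.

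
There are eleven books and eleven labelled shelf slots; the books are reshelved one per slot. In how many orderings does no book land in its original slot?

The number of derangements of 11 is !11 = Σ_{k=0}^{11} (-1)^k·11!/k!
= 11! - 11!/1! + 11!/2! - 11!/3! + 11!/4! - 11!/5! + 11!/6! - 11!/7! + 11!/8! - 11!/9! + 11!/10! - 11!/11!
= 39916800 - 39916800 + 19958400 - 6652800 + 1663200 - 332640 + 55440 - 7920 + 990 - 110 + 11 - 1
= 14684570

14684570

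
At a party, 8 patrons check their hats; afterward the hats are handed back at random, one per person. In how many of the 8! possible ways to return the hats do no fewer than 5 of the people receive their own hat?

141

# with exactly i fixed is C(8,i)·!(8-i); sum over i=5..8:
  i=5: C(8,5)·!3 = 56·2 = 112
  i=6: C(8,6)·!2 = 28·1 = 28
  i=7: C(8,7)·!1 = 8·0 = 0
  i=8: C(8,8)·!0 = 1·1 = 1
Total = 141.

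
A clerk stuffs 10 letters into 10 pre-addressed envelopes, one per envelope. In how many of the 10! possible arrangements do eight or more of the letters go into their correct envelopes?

# with exactly i fixed is C(10,i)·!(10-i); sum over i=8..10:
  i=8: C(10,8)·!2 = 45·1 = 45
  i=9: C(10,9)·!1 = 10·0 = 0
  i=10: C(10,10)·!0 = 1·1 = 1
Total = 46.

46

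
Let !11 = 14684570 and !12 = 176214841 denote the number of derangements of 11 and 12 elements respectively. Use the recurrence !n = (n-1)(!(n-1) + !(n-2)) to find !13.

!13 = (13-1)·(!12 + !11) = 12·(176214841 + 14684570) = 12·190899411 = 2290792932.

2290792932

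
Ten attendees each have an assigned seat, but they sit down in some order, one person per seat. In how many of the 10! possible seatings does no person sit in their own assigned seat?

!10 is the nearest integer to 10!/e.
10! = 3628800, and 3628800/e ≈ 1334960.92, so !10 = 1334961.

1334961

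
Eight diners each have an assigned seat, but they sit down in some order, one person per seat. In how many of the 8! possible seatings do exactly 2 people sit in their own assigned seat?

Pick the 2 fixed positions: C(8,2) = 28 ways.
The remaining 6 must be deranged: !6 = 265.
Total: 28 × 265 = 7420.

7420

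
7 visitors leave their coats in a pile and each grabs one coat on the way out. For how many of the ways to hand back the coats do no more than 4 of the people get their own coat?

5018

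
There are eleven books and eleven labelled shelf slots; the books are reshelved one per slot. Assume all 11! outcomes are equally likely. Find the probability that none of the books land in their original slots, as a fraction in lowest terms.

1468457/3991680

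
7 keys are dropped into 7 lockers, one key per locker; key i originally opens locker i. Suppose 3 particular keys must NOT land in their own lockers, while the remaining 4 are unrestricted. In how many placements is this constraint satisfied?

3216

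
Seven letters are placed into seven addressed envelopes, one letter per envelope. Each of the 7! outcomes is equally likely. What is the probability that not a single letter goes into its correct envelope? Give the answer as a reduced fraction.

103/280

Favorable outcomes: !7 = 1854.
Total outcomes: 7! = 5040.
Probability = 1854/5040 = 103/280.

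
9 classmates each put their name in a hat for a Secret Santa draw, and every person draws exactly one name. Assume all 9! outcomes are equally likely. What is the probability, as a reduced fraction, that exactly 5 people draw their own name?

1/320

Favorable outcomes: C(9,5)·!4 = 126·9 = 1134.
Total outcomes: 9! = 362880.
Probability = 1134/362880 = 1/320.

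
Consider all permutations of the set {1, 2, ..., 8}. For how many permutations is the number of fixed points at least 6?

29

Sum C(8,i)·!(8-i) for i = 6..8:
  i=6: C(8,6)·!2 = 28·1 = 28
  i=7: C(8,7)·!1 = 8·0 = 0
  i=8: C(8,8)·!0 = 1·1 = 1
Total = 29.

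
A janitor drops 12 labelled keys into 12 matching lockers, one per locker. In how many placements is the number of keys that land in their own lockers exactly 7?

34848

Choose which 7 of the 12 are fixed: C(12,7) = 792.
The remaining 5 must be deranged: !5 = 44.
Total: 792 × 44 = 34848.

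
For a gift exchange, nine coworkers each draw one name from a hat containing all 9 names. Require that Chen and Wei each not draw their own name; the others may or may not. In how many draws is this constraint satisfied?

287280

Inclusion-exclusion on the 2 forbidden self-matches:
Σ_{j=0}^{2} (-1)^j C(2,j)(9-j)!
= C(2,0)·9! - C(2,1)·8! + C(2,2)·7!
= 362880 - 80640 + 5040
= 287280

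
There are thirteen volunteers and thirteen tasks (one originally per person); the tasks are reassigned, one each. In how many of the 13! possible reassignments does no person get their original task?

!13 is the nearest integer to 13!/e.
13! = 6227020800, and 6227020800/e ≈ 2290792932.07, so !13 = 2290792932.

2290792932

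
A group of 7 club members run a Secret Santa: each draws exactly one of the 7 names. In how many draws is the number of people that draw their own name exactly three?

Choose which 3 of the 7 are fixed: C(7,3) = 35.
The remaining 4 must be deranged: !4 = 9.
Total: 35 × 9 = 315.

315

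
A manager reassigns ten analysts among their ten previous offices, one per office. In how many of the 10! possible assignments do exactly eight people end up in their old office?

45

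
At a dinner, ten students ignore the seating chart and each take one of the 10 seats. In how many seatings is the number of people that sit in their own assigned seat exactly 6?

1890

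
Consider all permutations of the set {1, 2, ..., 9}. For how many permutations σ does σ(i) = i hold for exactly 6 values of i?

168

Pick the 6 fixed positions: C(9,6) = 84 ways.
The remaining 3 must be deranged: !3 = 2.
Total: 84 × 2 = 168.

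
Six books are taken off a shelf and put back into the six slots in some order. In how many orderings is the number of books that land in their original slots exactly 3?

40

Choose which 3 of the 6 are fixed: C(6,3) = 20.
The other 3 form a derangement: !3 = 2.
Total: 20 × 2 = 40.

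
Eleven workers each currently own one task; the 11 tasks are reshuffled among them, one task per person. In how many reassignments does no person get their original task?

14684570

The subfactorial !11 = [11!/e] (nearest integer).
11! = 39916800, and 39916800/e ≈ 14684570.08, so !11 = 14684570.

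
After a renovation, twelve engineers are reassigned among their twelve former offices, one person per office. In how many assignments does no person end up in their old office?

176214841

The number of derangements of 12 is !12 = Σ_{k=0}^{12} (-1)^k·12!/k!
= 12! - 12!/1! + 12!/2! - 12!/3! + 12!/4! - 12!/5! + 12!/6! - 12!/7! + 12!/8! - 12!/9! + 12!/10! - 12!/11! + 12!/12!
= 479001600 - 479001600 + 239500800 - 79833600 + 19958400 - 3991680 + 665280 - 95040 + 11880 - 1320 + 132 - 12 + 1
= 176214841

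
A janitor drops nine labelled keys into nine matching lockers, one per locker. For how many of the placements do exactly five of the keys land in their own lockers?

1134

Pick the 5 fixed positions: C(9,5) = 126 ways.
The other 4 form a derangement: !4 = 9.
Total: 126 × 9 = 1134.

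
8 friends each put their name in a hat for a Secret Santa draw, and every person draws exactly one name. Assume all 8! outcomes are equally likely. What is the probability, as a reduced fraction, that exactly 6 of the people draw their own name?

1/1440

Favorable outcomes: C(8,6)·!2 = 28·1 = 28.
Total outcomes: 8! = 40320.
Probability = 28/40320 = 1/1440.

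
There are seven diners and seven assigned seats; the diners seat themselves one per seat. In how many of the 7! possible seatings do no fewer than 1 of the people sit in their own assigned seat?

# with exactly i fixed is C(7,i)·!(7-i); sum over i=1..7:
  i=1: C(7,1)·!6 = 7·265 = 1855
  i=2: C(7,2)·!5 = 21·44 = 924
  i=3: C(7,3)·!4 = 35·9 = 315
  i=4: C(7,4)·!3 = 35·2 = 70
  i=5: C(7,5)·!2 = 21·1 = 21
  i=6: C(7,6)·!1 = 7·0 = 0
  i=7: C(7,7)·!0 = 1·1 = 1
Total = 3186.

3186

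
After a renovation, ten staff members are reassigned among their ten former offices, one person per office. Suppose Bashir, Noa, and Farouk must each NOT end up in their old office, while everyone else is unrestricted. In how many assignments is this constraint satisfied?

2656080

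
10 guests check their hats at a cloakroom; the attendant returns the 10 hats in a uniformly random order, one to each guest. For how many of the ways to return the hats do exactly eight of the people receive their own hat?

45

Choose which 8 of the 10 are fixed: C(10,8) = 45.
The other 2 form a derangement: !2 = 1.
Total: 45 × 1 = 45.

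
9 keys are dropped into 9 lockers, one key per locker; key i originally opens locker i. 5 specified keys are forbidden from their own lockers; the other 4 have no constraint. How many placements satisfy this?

205056

Let A_j be the event that the j-th constrained one is fixed. By inclusion-exclusion over the 5 events:
Σ_{j=0}^{5} (-1)^j C(5,j)(9-j)!
= C(5,0)·9! - C(5,1)·8! + C(5,2)·7! - C(5,3)·6! + C(5,4)·5! - C(5,5)·4!
= 362880 - 201600 + 50400 - 7200 + 600 - 24
= 205056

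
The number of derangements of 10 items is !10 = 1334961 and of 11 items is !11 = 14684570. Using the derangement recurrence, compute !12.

176214841

!12 = (12-1)·(!11 + !10) = 11·(14684570 + 1334961) = 11·16019531 = 176214841.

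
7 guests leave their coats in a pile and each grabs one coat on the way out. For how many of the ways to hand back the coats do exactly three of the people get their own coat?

315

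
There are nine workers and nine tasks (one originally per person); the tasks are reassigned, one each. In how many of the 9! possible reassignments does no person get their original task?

By inclusion-exclusion, !9 = Σ (-1)^k · 9!/k! for k=0..9
= 9! - 9!/1! + 9!/2! - 9!/3! + 9!/4! - 9!/5! + 9!/6! - 9!/7! + 9!/8! - 9!/9!
= 362880 - 362880 + 181440 - 60480 + 15120 - 3024 + 504 - 72 + 9 - 1
= 133496

133496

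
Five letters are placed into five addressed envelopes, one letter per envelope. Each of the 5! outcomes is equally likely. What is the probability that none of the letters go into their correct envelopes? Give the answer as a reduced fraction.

11/30

Favorable outcomes: !5 = 44.
Total outcomes: 5! = 120.
Probability = 44/120 = 11/30.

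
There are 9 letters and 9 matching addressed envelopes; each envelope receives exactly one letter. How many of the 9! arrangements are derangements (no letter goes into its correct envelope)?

!9 = 9! · Σ_{k=0}^{9} (-1)^k/k!
= 9! - 9!/1! + 9!/2! - 9!/3! + 9!/4! - 9!/5! + 9!/6! - 9!/7! + 9!/8! - 9!/9!
= 362880 - 362880 + 181440 - 60480 + 15120 - 3024 + 504 - 72 + 9 - 1
= 133496

133496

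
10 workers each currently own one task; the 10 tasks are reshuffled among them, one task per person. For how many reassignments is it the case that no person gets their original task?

1334961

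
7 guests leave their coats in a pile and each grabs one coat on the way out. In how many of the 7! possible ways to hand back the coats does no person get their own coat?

Use !n = n·!(n-1) + (-1)^n.
!7 = 7·265 - 1 = 1854

1854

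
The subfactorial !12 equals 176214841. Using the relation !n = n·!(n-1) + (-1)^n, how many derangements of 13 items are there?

!13 = 13·176214841 - 1 = 2290792932.

2290792932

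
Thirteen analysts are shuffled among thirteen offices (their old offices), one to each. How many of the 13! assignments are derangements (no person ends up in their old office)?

The subfactorial !13 = [13!/e] (nearest integer).
13! = 6227020800, and 6227020800/e ≈ 2290792932.07, so !13 = 2290792932.

2290792932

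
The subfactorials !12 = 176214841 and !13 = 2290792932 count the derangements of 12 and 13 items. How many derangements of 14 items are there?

32071101049

!14 = (14-1)·(!13 + !12) = 13·(2290792932 + 176214841) = 13·2467007773 = 32071101049.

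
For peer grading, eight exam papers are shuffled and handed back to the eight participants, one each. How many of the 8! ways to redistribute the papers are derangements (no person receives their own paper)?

14833

!8 is the nearest integer to 8!/e.
8! = 40320, and 40320/e ≈ 14832.90, so !8 = 14833.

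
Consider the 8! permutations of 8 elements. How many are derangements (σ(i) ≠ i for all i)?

14833

!8 = 8! · Σ_{k=0}^{8} (-1)^k/k!
= 8! - 8!/1! + 8!/2! - 8!/3! + 8!/4! - 8!/5! + 8!/6! - 8!/7! + 8!/8!
= 40320 - 40320 + 20160 - 6720 + 1680 - 336 + 56 - 8 + 1
= 14833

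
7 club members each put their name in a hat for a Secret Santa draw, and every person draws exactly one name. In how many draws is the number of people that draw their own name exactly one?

Pick the single fixed position: C(7,1) = 7 ways.
The other 6 form a derangement: !6 = 265.
Total: 7 × 265 = 1855.

1855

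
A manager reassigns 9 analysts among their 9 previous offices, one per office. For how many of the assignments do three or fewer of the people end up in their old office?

355997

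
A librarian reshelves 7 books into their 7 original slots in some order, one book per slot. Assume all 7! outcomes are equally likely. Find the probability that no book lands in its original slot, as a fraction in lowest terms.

Favorable outcomes: !7 = 1854.
Total outcomes: 7! = 5040.
Probability = 1854/5040 = 103/280.

103/280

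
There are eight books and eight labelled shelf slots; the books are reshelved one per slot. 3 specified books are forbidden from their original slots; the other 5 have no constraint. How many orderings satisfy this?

Let A_j be the event that the j-th constrained one is fixed. By inclusion-exclusion over the 3 events:
Σ_{j=0}^{3} (-1)^j C(3,j)(8-j)!
= C(3,0)·8! - C(3,1)·7! + C(3,2)·6! - C(3,3)·5!
= 40320 - 15120 + 2160 - 120
= 27240

27240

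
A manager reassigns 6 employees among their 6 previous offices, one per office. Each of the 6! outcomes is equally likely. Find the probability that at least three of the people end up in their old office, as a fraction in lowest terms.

7/90

Favorable outcomes: Σ_{i≥3} C(6,i)·!(6-i) = 20·2 + 15·1 + 6·0 + 1·1 = 56.
Total outcomes: 6! = 720.
Probability = 56/720 = 7/90.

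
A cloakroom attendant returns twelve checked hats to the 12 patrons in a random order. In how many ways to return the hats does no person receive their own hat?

176214841

Use !n = (n-1)(!(n-1) + !(n-2)).
!12 = 11·(14684570 + 1334961) = 11·16019531 = 176214841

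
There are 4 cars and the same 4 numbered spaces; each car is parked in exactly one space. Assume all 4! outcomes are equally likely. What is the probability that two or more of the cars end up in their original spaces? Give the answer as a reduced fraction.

Favorable outcomes: Σ_{i≥2} C(4,i)·!(4-i) = 6·1 + 4·0 + 1·1 = 7.
Total outcomes: 4! = 24.
Probability = 7/24 = 7/24.

7/24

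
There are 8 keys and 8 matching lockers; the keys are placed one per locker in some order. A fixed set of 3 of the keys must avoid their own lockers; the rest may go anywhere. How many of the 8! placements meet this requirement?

Let A_j be the event that the j-th constrained one is fixed. By inclusion-exclusion over the 3 events:
Σ_{j=0}^{3} (-1)^j C(3,j)(8-j)!
= C(3,0)·8! - C(3,1)·7! + C(3,2)·6! - C(3,3)·5!
= 40320 - 15120 + 2160 - 120
= 27240

27240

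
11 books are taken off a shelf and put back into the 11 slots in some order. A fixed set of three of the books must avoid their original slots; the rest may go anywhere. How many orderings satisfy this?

30078720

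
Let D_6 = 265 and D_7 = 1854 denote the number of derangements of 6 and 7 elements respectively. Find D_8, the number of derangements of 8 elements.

14833

D_8 = (8-1)·(D_7 + D_6) = 7·(1854 + 265) = 7·2119 = 14833.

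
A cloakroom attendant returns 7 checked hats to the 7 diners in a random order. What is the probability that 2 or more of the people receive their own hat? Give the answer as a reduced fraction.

Favorable outcomes: Σ_{i≥2} C(7,i)·!(7-i) = 21·44 + 35·9 + 35·2 + 21·1 + 7·0 + 1·1 = 1331.
Total outcomes: 7! = 5040.
Probability = 1331/5040 = 1331/5040.

1331/5040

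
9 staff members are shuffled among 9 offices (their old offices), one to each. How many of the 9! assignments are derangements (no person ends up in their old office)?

By inclusion-exclusion, !9 = Σ (-1)^k · 9!/k! for k=0..9
= 9! - 9!/1! + 9!/2! - 9!/3! + 9!/4! - 9!/5! + 9!/6! - 9!/7! + 9!/8! - 9!/9!
= 362880 - 362880 + 181440 - 60480 + 15120 - 3024 + 504 - 72 + 9 - 1
= 133496

133496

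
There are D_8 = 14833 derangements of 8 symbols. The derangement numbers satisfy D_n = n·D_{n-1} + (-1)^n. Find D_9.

133496

D_9 = 9·14833 - 1 = 133496.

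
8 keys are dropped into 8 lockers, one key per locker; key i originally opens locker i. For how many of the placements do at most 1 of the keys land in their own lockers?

29665

Sum C(8,i)·!(8-i) for i = 0..1:
  i=0: C(8,0)·!8 = 1·14833 = 14833
  i=1: C(8,1)·!7 = 8·1854 = 14832
Total = 29665.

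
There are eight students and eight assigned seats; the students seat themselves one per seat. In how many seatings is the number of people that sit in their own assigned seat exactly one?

14832

Pick the single fixed position: C(8,1) = 8 ways.
The other 7 form a derangement: !7 = 1854.
Total: 8 × 1854 = 14832.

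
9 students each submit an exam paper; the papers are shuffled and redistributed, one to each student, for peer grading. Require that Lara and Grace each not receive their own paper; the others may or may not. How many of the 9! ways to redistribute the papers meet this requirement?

287280

Let A_j be the event that the j-th constrained one is fixed. By inclusion-exclusion over the 2 events:
Σ_{j=0}^{2} (-1)^j C(2,j)(9-j)!
= C(2,0)·9! - C(2,1)·8! + C(2,2)·7!
= 362880 - 80640 + 5040
= 287280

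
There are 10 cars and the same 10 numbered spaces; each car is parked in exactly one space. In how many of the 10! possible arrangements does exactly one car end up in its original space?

Choose which one of the 10 is fixed: C(10,1) = 10.
The remaining 9 must be deranged: !9 = 133496.
Total: 10 × 133496 = 1334960.

1334960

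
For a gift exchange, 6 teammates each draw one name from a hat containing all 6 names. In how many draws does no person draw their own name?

265

!6 is the nearest integer to 6!/e.
6! = 720, and 720/e ≈ 264.87, so !6 = 265.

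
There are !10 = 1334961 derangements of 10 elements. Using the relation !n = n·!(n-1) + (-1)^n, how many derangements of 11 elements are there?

14684570

!11 = 11·1334961 - 1 = 14684570.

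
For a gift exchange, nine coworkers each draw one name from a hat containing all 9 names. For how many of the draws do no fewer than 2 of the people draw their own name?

Sum C(9,i)·!(9-i) for i = 2..9:
  i=2: C(9,2)·!7 = 36·1854 = 66744
  i=3: C(9,3)·!6 = 84·265 = 22260
  i=4: C(9,4)·!5 = 126·44 = 5544
  i=5: C(9,5)·!4 = 126·9 = 1134
  i=6: C(9,6)·!3 = 84·2 = 168
  i=7: C(9,7)·!2 = 36·1 = 36
  i=8: C(9,8)·!1 = 9·0 = 0
  i=9: C(9,9)·!0 = 1·1 = 1
Total = 95887.

95887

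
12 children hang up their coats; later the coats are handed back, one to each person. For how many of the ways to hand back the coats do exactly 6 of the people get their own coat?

Choose which 6 of the 12 are fixed: C(12,6) = 924.
The other 6 form a derangement: !6 = 265.
Total: 924 × 265 = 244860.

244860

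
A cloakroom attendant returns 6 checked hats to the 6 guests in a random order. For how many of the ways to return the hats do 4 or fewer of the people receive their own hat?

719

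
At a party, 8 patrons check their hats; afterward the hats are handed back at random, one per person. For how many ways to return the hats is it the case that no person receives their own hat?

14833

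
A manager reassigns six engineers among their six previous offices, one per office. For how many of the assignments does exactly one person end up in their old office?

Pick the single fixed position: C(6,1) = 6 ways.
The other 5 form a derangement: !5 = 44.
Total: 6 × 44 = 264.

264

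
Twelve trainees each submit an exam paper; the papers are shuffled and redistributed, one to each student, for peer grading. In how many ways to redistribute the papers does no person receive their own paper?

By inclusion-exclusion, !12 = Σ (-1)^k · 12!/k! for k=0..12
= 12! - 12!/1! + 12!/2! - 12!/3! + 12!/4! - 12!/5! + 12!/6! - 12!/7! + 12!/8! - 12!/9! + 12!/10! - 12!/11! + 12!/12!
= 479001600 - 479001600 + 239500800 - 79833600 + 19958400 - 3991680 + 665280 - 95040 + 11880 - 1320 + 132 - 12 + 1
= 176214841

176214841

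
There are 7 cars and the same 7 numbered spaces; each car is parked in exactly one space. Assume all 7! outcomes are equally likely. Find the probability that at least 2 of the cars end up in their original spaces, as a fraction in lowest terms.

1331/5040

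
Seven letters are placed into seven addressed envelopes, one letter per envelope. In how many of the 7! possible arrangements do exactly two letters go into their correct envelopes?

924

Pick the 2 fixed positions: C(7,2) = 21 ways.
The remaining 5 must be deranged: !5 = 44.
Total: 21 × 44 = 924.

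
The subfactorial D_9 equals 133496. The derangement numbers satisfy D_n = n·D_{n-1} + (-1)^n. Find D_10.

1334961

D_10 = 10·133496 + 1 = 1334961.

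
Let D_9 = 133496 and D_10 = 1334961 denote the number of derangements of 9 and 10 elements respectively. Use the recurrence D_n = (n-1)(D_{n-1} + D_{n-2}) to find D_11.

D_11 = (11-1)·(D_10 + D_9) = 10·(1334961 + 133496) = 10·1468457 = 14684570.

14684570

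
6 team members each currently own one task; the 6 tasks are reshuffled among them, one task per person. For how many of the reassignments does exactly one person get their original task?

264

Choose which one of the 6 is fixed: C(6,1) = 6.
The other 5 form a derangement: !5 = 44.
Total: 6 × 44 = 264.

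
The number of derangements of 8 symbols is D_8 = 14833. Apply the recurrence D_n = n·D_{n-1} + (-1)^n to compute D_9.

D_9 = 9·14833 - 1 = 133496.

133496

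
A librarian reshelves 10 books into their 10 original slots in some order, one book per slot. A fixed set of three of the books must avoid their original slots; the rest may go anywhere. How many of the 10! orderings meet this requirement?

Let A_j be the event that the j-th constrained one is fixed. By inclusion-exclusion over the 3 events:
Σ_{j=0}^{3} (-1)^j C(3,j)(10-j)!
= C(3,0)·10! - C(3,1)·9! + C(3,2)·8! - C(3,3)·7!
= 3628800 - 1088640 + 120960 - 5040
= 2656080

2656080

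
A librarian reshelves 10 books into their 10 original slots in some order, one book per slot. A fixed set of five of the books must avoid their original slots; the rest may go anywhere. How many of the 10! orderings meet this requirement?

2170680

Inclusion-exclusion on the 5 forbidden self-matches:
Σ_{j=0}^{5} (-1)^j C(5,j)(10-j)!
= C(5,0)·10! - C(5,1)·9! + C(5,2)·8! - C(5,3)·7! + C(5,4)·6! - C(5,5)·5!
= 3628800 - 1814400 + 403200 - 50400 + 3600 - 120
= 2170680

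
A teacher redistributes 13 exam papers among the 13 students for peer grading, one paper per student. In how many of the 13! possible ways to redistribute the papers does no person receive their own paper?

2290792932

The number of derangements of 13 is !13 = Σ_{k=0}^{13} (-1)^k·13!/k!
= 13! - 13!/1! + 13!/2! - 13!/3! + 13!/4! - 13!/5! + 13!/6! - 13!/7! + 13!/8! - 13!/9! + 13!/10! - 13!/11! + 13!/12! - 13!/13!
= 6227020800 - 6227020800 + 3113510400 - 1037836800 + 259459200 - 51891840 + 8648640 - 1235520 + 154440 - 17160 + 1716 - 156 + 13 - 1
= 2290792932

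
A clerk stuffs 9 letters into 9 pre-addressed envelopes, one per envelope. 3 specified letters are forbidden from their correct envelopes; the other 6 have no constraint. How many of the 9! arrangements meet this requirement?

256320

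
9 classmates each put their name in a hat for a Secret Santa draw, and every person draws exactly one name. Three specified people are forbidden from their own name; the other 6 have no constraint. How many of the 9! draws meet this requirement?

256320

Inclusion-exclusion on the 3 forbidden self-matches:
Σ_{j=0}^{3} (-1)^j C(3,j)(9-j)!
= C(3,0)·9! - C(3,1)·8! + C(3,2)·7! - C(3,3)·6!
= 362880 - 120960 + 15120 - 720
= 256320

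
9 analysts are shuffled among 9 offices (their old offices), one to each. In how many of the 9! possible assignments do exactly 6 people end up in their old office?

Pick the 6 fixed positions: C(9,6) = 84 ways.
The remaining 3 must be deranged: !3 = 2.
Total: 84 × 2 = 168.

168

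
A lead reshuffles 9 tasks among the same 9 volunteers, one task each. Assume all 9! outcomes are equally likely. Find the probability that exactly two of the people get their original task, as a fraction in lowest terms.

103/560

Favorable outcomes: C(9,2)·!7 = 36·1854 = 66744.
Total outcomes: 9! = 362880.
Probability = 66744/362880 = 103/560.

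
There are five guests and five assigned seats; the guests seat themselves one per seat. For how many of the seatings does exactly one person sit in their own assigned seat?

Pick the single fixed position: C(5,1) = 5 ways.
The remaining 4 must be deranged: !4 = 9.
Total: 5 × 9 = 45.

45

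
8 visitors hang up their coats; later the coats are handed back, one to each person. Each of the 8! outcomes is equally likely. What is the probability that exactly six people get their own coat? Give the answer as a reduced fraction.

1/1440

Favorable outcomes: C(8,6)·!2 = 28·1 = 28.
Total outcomes: 8! = 40320.
Probability = 28/40320 = 1/1440.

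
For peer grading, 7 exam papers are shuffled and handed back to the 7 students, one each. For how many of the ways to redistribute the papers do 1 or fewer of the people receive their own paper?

# with exactly i fixed is C(7,i)·!(7-i); sum over i=0..1:
  i=0: C(7,0)·!7 = 1·1854 = 1854
  i=1: C(7,1)·!6 = 7·265 = 1855
Total = 3709.

3709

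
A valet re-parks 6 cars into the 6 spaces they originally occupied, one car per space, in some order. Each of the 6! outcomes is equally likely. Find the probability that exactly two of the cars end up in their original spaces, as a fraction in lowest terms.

Favorable outcomes: C(6,2)·!4 = 15·9 = 135.
Total outcomes: 6! = 720.
Probability = 135/720 = 3/16.

3/16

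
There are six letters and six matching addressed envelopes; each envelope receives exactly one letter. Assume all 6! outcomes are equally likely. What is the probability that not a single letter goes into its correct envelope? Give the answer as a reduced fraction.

53/144

Favorable outcomes: !6 = 265.
Total outcomes: 6! = 720.
Probability = 265/720 = 53/144.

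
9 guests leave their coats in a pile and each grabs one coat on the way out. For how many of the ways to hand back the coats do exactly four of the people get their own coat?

5544

Pick the 4 fixed positions: C(9,4) = 126 ways.
The remaining 5 must be deranged: !5 = 44.
Total: 126 × 44 = 5544.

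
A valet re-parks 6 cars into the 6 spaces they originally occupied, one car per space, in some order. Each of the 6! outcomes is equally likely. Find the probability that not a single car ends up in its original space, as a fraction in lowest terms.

53/144

Favorable outcomes: !6 = 265.
Total outcomes: 6! = 720.
Probability = 265/720 = 53/144.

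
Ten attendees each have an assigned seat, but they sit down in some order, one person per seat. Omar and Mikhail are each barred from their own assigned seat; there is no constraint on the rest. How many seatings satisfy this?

2943360

Let A_j be the event that the j-th constrained one is fixed. By inclusion-exclusion over the 2 events:
Σ_{j=0}^{2} (-1)^j C(2,j)(10-j)!
= C(2,0)·10! - C(2,1)·9! + C(2,2)·8!
= 3628800 - 725760 + 40320
= 2943360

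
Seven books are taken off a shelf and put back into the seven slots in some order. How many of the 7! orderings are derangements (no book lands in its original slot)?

The subfactorial !7 = [7!/e] (nearest integer).
7! = 5040, and 5040/e ≈ 1854.11, so !7 = 1854.

1854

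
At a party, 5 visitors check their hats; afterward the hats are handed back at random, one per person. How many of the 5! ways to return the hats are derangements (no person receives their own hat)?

44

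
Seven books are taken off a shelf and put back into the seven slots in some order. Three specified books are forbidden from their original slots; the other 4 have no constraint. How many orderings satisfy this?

Let A_j be the event that the j-th constrained one is fixed. By inclusion-exclusion over the 3 events:
Σ_{j=0}^{3} (-1)^j C(3,j)(7-j)!
= C(3,0)·7! - C(3,1)·6! + C(3,2)·5! - C(3,3)·4!
= 5040 - 2160 + 360 - 24
= 3216

3216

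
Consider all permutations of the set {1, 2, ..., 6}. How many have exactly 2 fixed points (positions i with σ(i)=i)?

135

Choose which 2 of the 6 are fixed: C(6,2) = 15.
The other 4 form a derangement: !4 = 9.
Total: 15 × 9 = 135.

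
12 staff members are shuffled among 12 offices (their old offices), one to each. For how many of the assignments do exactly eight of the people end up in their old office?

Choose which 8 of the 12 are fixed: C(12,8) = 495.
The remaining 4 must be deranged: !4 = 9.
Total: 495 × 9 = 4455.

4455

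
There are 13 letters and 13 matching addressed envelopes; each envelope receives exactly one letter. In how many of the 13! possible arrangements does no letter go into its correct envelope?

2290792932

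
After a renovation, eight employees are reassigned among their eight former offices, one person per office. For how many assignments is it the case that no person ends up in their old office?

14833

By inclusion-exclusion, !8 = Σ (-1)^k · 8!/k! for k=0..8
= 8! - 8!/1! + 8!/2! - 8!/3! + 8!/4! - 8!/5! + 8!/6! - 8!/7! + 8!/8!
= 40320 - 40320 + 20160 - 6720 + 1680 - 336 + 56 - 8 + 1
= 14833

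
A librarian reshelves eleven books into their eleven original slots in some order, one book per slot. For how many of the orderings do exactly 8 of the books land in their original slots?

330

Choose which 8 of the 11 are fixed: C(11,8) = 165.
The remaining 3 must be deranged: !3 = 2.
Total: 165 × 2 = 330.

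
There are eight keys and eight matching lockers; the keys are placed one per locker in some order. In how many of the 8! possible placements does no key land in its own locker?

14833

Use !n = n·!(n-1) + (-1)^n.
!8 = 8·1854 + 1 = 14833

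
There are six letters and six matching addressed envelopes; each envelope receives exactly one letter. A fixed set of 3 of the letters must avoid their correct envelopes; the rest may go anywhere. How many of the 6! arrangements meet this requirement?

Let A_j be the event that the j-th constrained one is fixed. By inclusion-exclusion over the 3 events:
Σ_{j=0}^{3} (-1)^j C(3,j)(6-j)!
= C(3,0)·6! - C(3,1)·5! + C(3,2)·4! - C(3,3)·3!
= 720 - 360 + 72 - 6
= 426

426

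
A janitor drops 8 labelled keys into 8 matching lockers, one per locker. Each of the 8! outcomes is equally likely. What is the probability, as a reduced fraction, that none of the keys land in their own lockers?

Favorable outcomes: !8 = 14833.
Total outcomes: 8! = 40320.
Probability = 14833/40320 = 2119/5760.

2119/5760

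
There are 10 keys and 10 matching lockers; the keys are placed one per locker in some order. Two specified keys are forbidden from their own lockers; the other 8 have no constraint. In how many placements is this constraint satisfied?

Let A_j be the event that the j-th constrained one is fixed. By inclusion-exclusion over the 2 events:
Σ_{j=0}^{2} (-1)^j C(2,j)(10-j)!
= C(2,0)·10! - C(2,1)·9! + C(2,2)·8!
= 3628800 - 725760 + 40320
= 2943360

2943360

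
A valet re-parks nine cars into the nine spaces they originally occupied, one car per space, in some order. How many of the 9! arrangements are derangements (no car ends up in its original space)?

!9 is the nearest integer to 9!/e.
9! = 362880, and 362880/e ≈ 133496.09, so !9 = 133496.

133496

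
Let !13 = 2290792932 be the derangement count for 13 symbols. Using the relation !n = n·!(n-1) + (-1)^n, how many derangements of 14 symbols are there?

32071101049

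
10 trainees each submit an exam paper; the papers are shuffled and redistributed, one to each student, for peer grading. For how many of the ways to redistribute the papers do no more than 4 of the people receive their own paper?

# with exactly i fixed is C(10,i)·!(10-i); sum over i=0..4:
  i=0: C(10,0)·!10 = 1·1334961 = 1334961
  i=1: C(10,1)·!9 = 10·133496 = 1334960
  i=2: C(10,2)·!8 = 45·14833 = 667485
  i=3: C(10,3)·!7 = 120·1854 = 222480
  i=4: C(10,4)·!6 = 210·265 = 55650
Total = 3615536.

3615536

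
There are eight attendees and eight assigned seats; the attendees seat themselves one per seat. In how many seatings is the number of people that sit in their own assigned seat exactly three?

2464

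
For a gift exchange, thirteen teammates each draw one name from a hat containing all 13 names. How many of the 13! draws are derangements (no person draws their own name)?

The subfactorial !13 = [13!/e] (nearest integer).
13! = 6227020800, and 6227020800/e ≈ 2290792932.07, so !13 = 2290792932.

2290792932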